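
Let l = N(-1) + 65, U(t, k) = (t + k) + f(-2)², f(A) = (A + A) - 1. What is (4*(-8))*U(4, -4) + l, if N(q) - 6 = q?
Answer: -730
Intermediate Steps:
N(q) = 6 + q
f(A) = -1 + 2*A (f(A) = 2*A - 1 = -1 + 2*A)
U(t, k) = 25 + k + t (U(t, k) = (t + k) + (-1 + 2*(-2))² = (k + t) + (-1 - 4)² = (k + t) + (-5)² = (k + t) + 25 = 25 + k + t)
l = 70 (l = (6 - 1) + 65 = 5 + 65 = 70)
(4*(-8))*U(4, -4) + l = (4*(-8))*(25 - 4 + 4) + 70 = -32*25 + 70 = -800 + 70 = -730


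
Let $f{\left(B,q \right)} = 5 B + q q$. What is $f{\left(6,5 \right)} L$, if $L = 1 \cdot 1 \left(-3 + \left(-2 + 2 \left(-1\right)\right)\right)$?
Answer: $-385$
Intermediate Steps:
$f{\left(B,q \right)} = q^{2} + 5 B$ ($f{\left(B,q \right)} = 5 B + q^{2} = q^{2} + 5 B$)
$L = -7$ ($L = 1 \left(-3 - 4\right) = 1 \left(-7\right) = -7$)
$f{\left(6,5 \right)} L = \left(5^{2} + 5 \cdot 6\right) \left(-7\right) = \left(25 + 30\right) \left(-7\right) = 55 \left(-7\right) = -385$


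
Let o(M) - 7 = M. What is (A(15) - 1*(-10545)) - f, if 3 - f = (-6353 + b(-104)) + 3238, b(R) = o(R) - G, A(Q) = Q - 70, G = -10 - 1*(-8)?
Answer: 7277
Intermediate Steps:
o(M) = 7 + M
G = -2 (G = -10 + 8 = -2)
A(Q) = -70 + Q
b(R) = 9 + R (b(R) = (7 + R) - 1*(-2) = (7 + R) + 2 = 9 + R)
f = 3213 (f = 3 - ((-6353 + (9 - 104)) + 3238) = 3 - ((-6353 - 95) + 3238) = 3 - (-6448 + 3238) = 3 - 1*(-3210) = 3 + 3210 = 3213)
(A(15) - 1*(-10545)) - f = ((-70 + 15) - 1*(-10545)) - 1*3213 = (-55 + 10545) - 3213 = 10490 - 3213 = 7277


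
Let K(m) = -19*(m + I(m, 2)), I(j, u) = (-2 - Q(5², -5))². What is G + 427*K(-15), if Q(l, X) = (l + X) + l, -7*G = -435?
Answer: -124599019/7 ≈ -1.7800e+7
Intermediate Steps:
G = 435/7 (G = -⅐*(-435) = 435/7 ≈ 62.143)
Q(l, X) = X + 2*l (Q(l, X) = (X + l) + l = X + 2*l)
I(j, u) = 2209 (I(j, u) = (-2 - (-5 + 2*5²))² = (-2 - (-5 + 2*25))² = (-2 - (-5 + 50))² = (-2 - 1*45)² = (-2 - 45)² = (-47)² = 2209)
K(m) = -41971 - 19*m (K(m) = -19*(m + 2209) = -19*(2209 + m) = -41971 - 19*m)
G + 427*K(-15) = 435/7 + 427*(-41971 - 19*(-15)) = 435/7 + 427*(-41971 + 285) = 435/7 + 427*(-41686) = 435/7 - 17799922 = -124599019/7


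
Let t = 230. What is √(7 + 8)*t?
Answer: 230*√15 ≈ 890.79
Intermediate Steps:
√(7 + 8)*t = √(7 + 8)*230 = √15*230 = 230*√15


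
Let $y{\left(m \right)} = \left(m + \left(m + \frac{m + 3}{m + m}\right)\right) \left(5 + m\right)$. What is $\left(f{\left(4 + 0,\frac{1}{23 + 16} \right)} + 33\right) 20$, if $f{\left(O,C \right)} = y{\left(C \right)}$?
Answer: $\frac{10031620}{1521} \approx 6595.4$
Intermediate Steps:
$y{\left(m \right)} = \left(5 + m\right) \left(2 m + \frac{3 + m}{2 m}\right)$ ($y{\left(m \right)} = \left(m + \left(m + \frac{3 + m}{2 m}\right)\right) \left(5 + m\right) = \left(2 m + \frac{3 + m}{2 m}\right) \left(5 + m\right) = \left(5 + m\right) \left(2 m + \frac{3 + m}{2 m}\right)$)
$f{\left(O,C \right)} = \frac{15 + C \left(8 + 4 C^{2} + 21 C\right)}{2 C}$
$\left(f{\left(4 + 0,\frac{1}{23 + 16} \right)} + 33\right) 20 = \left(\frac{15 + \frac{8 + 4 \left(\frac{1}{23 + 16}\right)^{2} + \frac{21}{23 + 16}}{23 + 16}}{2 \frac{1}{23 + 16}} + 33\right) 20 = \left(\frac{15 + \frac{8 + 4 \left(\frac{1}{39}\right)^{2} + \frac{21}{39}}{39}}{2 \cdot \frac{1}{39}} + 33\right) 20 = \left(\frac{\frac{1}{\frac{1}{39}} \left(15 + \frac{8 + \frac{4}{1521} + 21 \cdot \frac{1}{39}}{39}\right)}{2} + 33\right) 20 = \left(\frac{1}{2} \cdot 39 \left(15 + \frac{8 + 4 \cdot \frac{1}{1521} + \frac{7}{13}}{39}\right) + 33\right) 20 = \left(\frac{1}{2} \cdot 39 \left(15 + \frac{8 + \frac{4}{1521} + \frac{7}{13}}{39}\right) + 33\right) 20 = \left(\frac{1}{2} \cdot 39 \left(15 + \frac{1}{39} \cdot \frac{12991}{1521}\right) + 33\right) 20 = \left(\frac{1}{2} \cdot 39 \left(15 + \frac{12991}{59319}\right) + 33\right) 20 = \left(\frac{1}{2} \cdot 39 \cdot \frac{902776}{59319} + 33\right) 20 = \left(\frac{451388}{1521} + 33\right) 20 = \frac{501581}{1521} \cdot 20 = \frac{10031620}{1521}$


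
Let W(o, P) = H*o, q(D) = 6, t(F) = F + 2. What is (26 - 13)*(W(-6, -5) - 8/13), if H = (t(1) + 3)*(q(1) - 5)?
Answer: -476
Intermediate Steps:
t(F) = 2 + F
H = 6 (H = ((2 + 1) + 3)*(6 - 5) = (3 + 3)*1 = 6*1 = 6)
W(o, P) = 6*o
(26 - 13)*(W(-6, -5) - 8/13) = (26 - 13)*(6*(-6) - 8/13) = 13*(-36 - 8*1/13) = 13*(-36 - 8/13) = 13*(-476/13) = -476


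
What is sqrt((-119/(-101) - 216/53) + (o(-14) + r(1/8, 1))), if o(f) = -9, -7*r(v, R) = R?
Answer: I*sqrt(16905229005)/37471 ≈ 3.4699*I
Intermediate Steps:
r(v, R) = -R/7
sqrt((-119/(-101) - 216/53) + (o(-14) + r(1/8, 1))) = sqrt((-119/(-101) - 216/53) + (-9 - 1/7*1)) = sqrt((-119*(-1/101) - 216*1/53) + (-9 - 1/7)) = sqrt((119/101 - 216/53) - 64/7) = sqrt(-15509/5353 - 64/7) = sqrt(-451155/37471) = I*sqrt(16905229005)/37471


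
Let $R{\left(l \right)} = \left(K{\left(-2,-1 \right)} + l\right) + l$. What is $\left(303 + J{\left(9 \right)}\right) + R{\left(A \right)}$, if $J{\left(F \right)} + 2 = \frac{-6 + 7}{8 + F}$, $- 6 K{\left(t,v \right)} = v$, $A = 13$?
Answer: $\frac{33377}{102} \approx 327.23$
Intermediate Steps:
$K{\left(t,v \right)} = - \frac{v}{6}$
$J{\left(F \right)} = -2 + \frac{1}{8 + F}$ ($J{\left(F \right)} = -2 + \frac{-6 + 7}{8 + F} = -2 + 1 \frac{1}{8 + F} = -2 + \frac{1}{8 + F}$)
$R{\left(l \right)} = \frac{1}{6} + 2 l$ ($R{\left(l \right)} = \left(\left(- \frac{1}{6}\right) \left(-1\right) + l\right) + l = \left(\frac{1}{6} + l\right) + l = \frac{1}{6} + 2 l$)
$\left(303 + J{\left(9 \right)}\right) + R{\left(A \right)} = \left(303 + \frac{-15 - 18}{8 + 9}\right) + \left(\frac{1}{6} + 2 \cdot 13\right) = \left(303 + \frac{-15 - 18}{17}\right) + \left(\frac{1}{6} + 26\right) = \left(303 + \frac{1}{17} \left(-33\right)\right) + \frac{157}{6} = \left(303 - \frac{33}{17}\right) + \frac{157}{6} = \frac{5118}{17} + \frac{157}{6} = \frac{33377}{102}$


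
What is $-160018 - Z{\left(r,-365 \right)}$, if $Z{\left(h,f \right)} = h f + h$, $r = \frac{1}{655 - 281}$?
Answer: $- \frac{29923184}{187} \approx -1.6002 \cdot 10^{5}$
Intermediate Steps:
$r = \frac{1}{374} \approx 0.0026738$
$Z{\left(h,f \right)} = h + f h$ ($Z{\left(h,f \right)} = f h + h = h + f h$)
$-160018 - Z{\left(r,-365 \right)} = -160018 - \frac{1 - 365}{374} = -160018 - \frac{1}{374} \left(-364\right) = -160018 - - \frac{182}{187} = -160018 + \frac{182}{187} = - \frac{29923184}{187}$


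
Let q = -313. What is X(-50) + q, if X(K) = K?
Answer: -363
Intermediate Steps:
X(-50) + q = -50 - 313 = -363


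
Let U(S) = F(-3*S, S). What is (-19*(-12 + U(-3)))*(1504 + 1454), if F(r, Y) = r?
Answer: 168606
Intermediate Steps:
U(S) = -3*S
(-19*(-12 + U(-3)))*(1504 + 1454) = (-19*(-12 - 3*(-3)))*(1504 + 1454) = -19*(-12 + 9)*2958 = -19*(-3)*2958 = 57*2958 = 168606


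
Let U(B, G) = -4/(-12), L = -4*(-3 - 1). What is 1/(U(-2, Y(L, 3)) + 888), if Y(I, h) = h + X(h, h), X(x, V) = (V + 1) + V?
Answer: 3/2665 ≈ 0.0011257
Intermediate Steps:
X(x, V) = 1 + 2*V (X(x, V) = (1 + V) + V = 1 + 2*V)
L = 16 (L = -4*(-4) = 16)
Y(I, h) = 1 + 3*h (Y(I, h) = h + (1 + 2*h) = 1 + 3*h)
U(B, G) = ⅓ (U(B, G) = -4*(-1/12) = ⅓)
1/(U(-2, Y(L, 3)) + 888) = 1/(⅓ + 888) = 1/(2665/3) = 3/2665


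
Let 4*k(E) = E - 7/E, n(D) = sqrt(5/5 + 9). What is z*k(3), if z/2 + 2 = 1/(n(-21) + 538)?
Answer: -289165/434151 - sqrt(10)/868302 ≈ -0.66605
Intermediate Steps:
n(D) = sqrt(10) (n(D) = sqrt(5*(1/5) + 9) = sqrt(1 + 9) = sqrt(10))
k(E) = -7/(4*E) + E/4 (k(E) = (E - 7/E)/4 = -7/(4*E) + E/4)
z = -4 + 2/(538 + sqrt(10)) (z = -4 + 2/(sqrt(10) + 538) = -4 + 2/(538 + sqrt(10)) ≈ -3.9963)
z*k(3) = (-578330/144717 - sqrt(10)/144717)*((1/4)*(-7 + 3**2)/3) = (-578330/144717 - sqrt(10)/144717)*((1/4)*(1/3)*(-7 + 9)) = (-578330/144717 - sqrt(10)/144717)*((1/4)*(1/3)*2) = (-578330/144717 - sqrt(10)/144717)*(1/6) = -289165/434151 - sqrt(10)/868302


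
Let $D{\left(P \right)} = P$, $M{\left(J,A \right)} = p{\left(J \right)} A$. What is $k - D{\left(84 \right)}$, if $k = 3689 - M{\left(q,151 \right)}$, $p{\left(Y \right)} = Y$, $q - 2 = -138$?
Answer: $24141$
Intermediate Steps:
$q = -136$ ($q = 2 - 138 = -136$)
$M{\left(J,A \right)} = A J$ ($M{\left(J,A \right)} = J A = A J$)
$k = 24225$ ($k = 3689 - 151 \left(-136\right) = 3689 - -20536 = 3689 + 20536 = 24225$)
$k - D{\left(84 \right)} = 24225 - 84 = 24141$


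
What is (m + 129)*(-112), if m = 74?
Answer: -22736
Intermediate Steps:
(m + 129)*(-112) = (74 + 129)*(-112) = 203*(-112) = -22736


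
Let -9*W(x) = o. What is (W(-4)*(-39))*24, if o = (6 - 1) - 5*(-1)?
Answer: 1040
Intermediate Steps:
o = 10 (o = 5 + 5 = 10)
W(x) = -10/9 (W(x) = -⅑*10 = -10/9)
(W(-4)*(-39))*24 = -10/9*(-39)*24 = (130/3)*24 = 1040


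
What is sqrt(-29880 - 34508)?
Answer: 2*I*sqrt(16097) ≈ 253.75*I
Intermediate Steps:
sqrt(-29880 - 34508) = sqrt(-64388) = 2*I*sqrt(16097)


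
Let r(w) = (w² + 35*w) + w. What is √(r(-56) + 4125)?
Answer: √5245 ≈ 72.422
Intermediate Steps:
r(w) = w² + 36*w
√(r(-56) + 4125) = √(-56*(36 - 56) + 4125) = √(-56*(-20) + 4125) = √(1120 + 4125) = √5245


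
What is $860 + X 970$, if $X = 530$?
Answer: $514960$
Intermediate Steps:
$860 + X 970 = 860 + 530 \cdot 970 = 860 + 514100 = 514960$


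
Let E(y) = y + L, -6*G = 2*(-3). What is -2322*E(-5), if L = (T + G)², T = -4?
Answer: -9288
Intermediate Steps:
G = 1 (G = -(-3)/3 = -⅙*(-6) = 1)
L = 9 (L = (-4 + 1)² = (-3)² = 9)
E(y) = 9 + y (E(y) = y + 9 = 9 + y)
-2322*E(-5) = -2322*(9 - 5) = -2322*4 = -9288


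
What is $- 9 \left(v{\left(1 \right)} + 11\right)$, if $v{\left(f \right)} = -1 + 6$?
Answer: $-144$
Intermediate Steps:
$v{\left(f \right)} = 5$
$- 9 \left(v{\left(1 \right)} + 11\right) = - 9 \left(5 + 11\right) = \left(-9\right) 16 = -144$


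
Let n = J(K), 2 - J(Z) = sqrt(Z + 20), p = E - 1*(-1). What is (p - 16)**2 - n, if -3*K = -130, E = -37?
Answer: 2702 + sqrt(570)/3 ≈ 2710.0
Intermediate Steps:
K = 130/3 (K = -1/3*(-130) = 130/3 ≈ 43.333)
p = -36 (p = -37 - 1*(-1) = -37 + 1 = -36)
J(Z) = 2 - sqrt(20 + Z) (J(Z) = 2 - sqrt(Z + 20) = 2 - sqrt(20 + Z))
n = 2 - sqrt(570)/3 (n = 2 - sqrt(20 + 130/3) = 2 - sqrt(190/3) = 2 - sqrt(570)/3 ≈ -5.9582)
(p - 16)**2 - n = (-36 - 16)**2 - (2 - sqrt(570)/3) = (-52)**2 + (-2 + sqrt(570)/3) = 2704 + (-2 + sqrt(570)/3) = 2702 + sqrt(570)/3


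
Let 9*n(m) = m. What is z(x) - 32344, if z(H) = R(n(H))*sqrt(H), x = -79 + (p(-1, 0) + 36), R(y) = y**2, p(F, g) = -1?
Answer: -32344 + 3872*I*sqrt(11)/81 ≈ -32344.0 + 158.54*I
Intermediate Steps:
n(m) = m/9
x = -44 (x = -79 + (-1 + 36) = -79 + 35 = -44)
z(H) = H**(5/2)/81 (z(H) = (H/9)**2*sqrt(H) = (H**2/81)*sqrt(H) = H**(5/2)/81)
z(x) - 32344 = (-44)**(5/2)/81 - 32344 = (3872*I*sqrt(11))/81 - 32344 = 3872*I*sqrt(11)/81 - 32344 = -32344 + 3872*I*sqrt(11)/81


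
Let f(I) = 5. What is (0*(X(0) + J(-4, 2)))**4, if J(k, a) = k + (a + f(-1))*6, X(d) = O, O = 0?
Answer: 0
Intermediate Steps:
X(d) = 0
J(k, a) = 30 + k + 6*a (J(k, a) = k + (a + 5)*6 = k + (5 + a)*6 = k + (30 + 6*a) = 30 + k + 6*a)
(0*(X(0) + J(-4, 2)))**4 = (0*(0 + (30 - 4 + 6*2)))**4 = (0*(0 + (30 - 4 + 12)))**4 = (0*(0 + 38))**4 = (0*38)**4 = 0**4 = 0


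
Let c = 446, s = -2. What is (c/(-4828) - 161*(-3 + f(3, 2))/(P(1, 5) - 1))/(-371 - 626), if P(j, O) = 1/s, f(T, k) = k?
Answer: 777977/7220274 ≈ 0.10775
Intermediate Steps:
P(j, O) = -½ (P(j, O) = 1/(-2) = 1*(-½) = -½)
(c/(-4828) - 161*(-3 + f(3, 2))/(P(1, 5) - 1))/(-371 - 626) = (446/(-4828) - 161*(-3 + 2)/(-½ - 1))/(-371 - 626) = (446*(-1/4828) - (-161)/(-3/2))/(-997) = (-223/2414 - (-161)*(-2)/3)*(-1/997) = (-223/2414 - 161*⅔)*(-1/997) = (-223/2414 - 322/3)*(-1/997) = -777977/7242*(-1/997) = 777977/7220274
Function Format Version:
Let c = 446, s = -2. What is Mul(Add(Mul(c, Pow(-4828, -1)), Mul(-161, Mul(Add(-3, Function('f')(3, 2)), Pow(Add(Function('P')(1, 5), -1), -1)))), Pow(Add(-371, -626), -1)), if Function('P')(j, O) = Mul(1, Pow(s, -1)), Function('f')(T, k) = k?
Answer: Rational(777977, 7220274) ≈ 0.10775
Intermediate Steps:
Function('P')(j, O) = Rational(-1, 2) (Function('P')(j, O) = Mul(1, Pow(-2, -1)) = Mul(1, Rational(-1, 2)) = Rational(-1, 2))
Mul(Add(Mul(c, Pow(-4828, -1)), Mul(-161, Mul(Add(-3, Function('f')(3, 2)), Pow(Add(Function('P')(1, 5), -1), -1)))), Pow(Add(-371, -626), -1)) = Mul(Add(Mul(446, Pow(-4828, -1)), Mul(-161, Mul(Add(-3, 2), Pow(Add(Rational(-1, 2), -1), -1)))), Pow(Add(-371, -626), -1)) = Mul(Add(Mul(446, Rational(-1, 4828)), Mul(-161, Mul(-1, Pow(Rational(-3, 2), -1)))), Pow(-997, -1)) = Mul(Add(Rational(-223, 2414), Mul(-161, Mul(-1, Rational(-2, 3)))), Rational(-1, 997)) = Mul(Add(Rational(-223, 2414), Mul(-161, Rational(2, 3))), Rational(-1, 997)) = Mul(Add(Rational(-223, 2414), Rational(-322, 3)), Rational(-1, 997)) = Mul(Rational(-777977, 7242), Rational(-1, 997)) = Rational(777977, 7220274)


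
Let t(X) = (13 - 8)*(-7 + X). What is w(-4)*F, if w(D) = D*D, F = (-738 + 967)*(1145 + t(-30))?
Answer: 3517440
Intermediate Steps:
t(X) = -35 + 5*X (t(X) = 5*(-7 + X) = -35 + 5*X)
F = 219840 (F = (-738 + 967)*(1145 + (-35 + 5*(-30))) = 229*(1145 + (-35 - 150)) = 229*(1145 - 185) = 229*960 = 219840)
w(D) = D**2
w(-4)*F = (-4)**2*219840 = 16*219840 = 3517440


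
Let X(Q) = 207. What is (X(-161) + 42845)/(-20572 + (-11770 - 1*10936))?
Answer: -21526/21639 ≈ -0.99478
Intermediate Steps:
(X(-161) + 42845)/(-20572 + (-11770 - 1*10936)) = (207 + 42845)/(-20572 + (-11770 - 1*10936)) = 43052/(-20572 + (-11770 - 10936)) = 43052/(-20572 - 22706) = 43052/(-43278) = 43052*(-1/43278) = -21526/21639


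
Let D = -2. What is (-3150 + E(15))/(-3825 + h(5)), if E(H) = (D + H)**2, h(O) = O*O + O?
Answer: 271/345 ≈ 0.78551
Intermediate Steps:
h(O) = O + O**2 (h(O) = O**2 + O = O + O**2)
E(H) = (-2 + H)**2
(-3150 + E(15))/(-3825 + h(5)) = (-3150 + (-2 + 15)**2)/(-3825 + 5*(1 + 5)) = (-3150 + 13**2)/(-3825 + 5*6) = (-3150 + 169)/(-3825 + 30) = -2981/(-3795) = -2981*(-1/3795) = 271/345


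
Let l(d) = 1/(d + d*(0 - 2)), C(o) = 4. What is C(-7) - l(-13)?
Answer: 51/13 ≈ 3.9231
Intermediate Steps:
l(d) = -1/d (l(d) = 1/(d + d*(-2)) = 1/(d - 2*d) = 1/(-d) = -1/d)
C(-7) - l(-13) = 4 - (-1)/(-13) = 4 - (-1)*(-1)/13 = 4 - 1*1/13 = 4 - 1/13 = 51/13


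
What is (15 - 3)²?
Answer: 144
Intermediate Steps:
(15 - 3)² = 12² = 144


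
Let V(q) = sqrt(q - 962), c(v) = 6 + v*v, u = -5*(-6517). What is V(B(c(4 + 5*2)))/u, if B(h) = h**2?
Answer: sqrt(39842)/32585 ≈ 0.0061257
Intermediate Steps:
u = 32585
c(v) = 6 + v**2
V(q) = sqrt(-962 + q)
V(B(c(4 + 5*2)))/u = sqrt(-962 + (6 + (4 + 5*2)**2)**2)/32585 = sqrt(-962 + (6 + (4 + 10)**2)**2)*(1/32585) = sqrt(-962 + (6 + 14**2)**2)*(1/32585) = sqrt(-962 + (6 + 196)**2)*(1/32585) = sqrt(-962 + 202**2)*(1/32585) = sqrt(-962 + 40804)*(1/32585) = sqrt(39842)*(1/32585) = sqrt(39842)/32585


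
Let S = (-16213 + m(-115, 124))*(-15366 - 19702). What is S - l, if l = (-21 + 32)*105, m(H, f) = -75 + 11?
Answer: 570800681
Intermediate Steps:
m(H, f) = -64
S = 570801836 (S = (-16213 - 64)*(-15366 - 19702) = -16277*(-35068) = 570801836)
l = 1155 (l = 11*105 = 1155)
S - l = 570801836 - 1*1155 = 570801836 - 1155 = 570800681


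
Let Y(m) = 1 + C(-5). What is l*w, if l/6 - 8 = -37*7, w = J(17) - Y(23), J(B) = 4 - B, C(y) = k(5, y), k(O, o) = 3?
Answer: 25602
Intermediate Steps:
C(y) = 3
Y(m) = 4 (Y(m) = 1 + 3 = 4)
w = -17 (w = (4 - 1*17) - 1*4 = (4 - 17) - 4 = -13 - 4 = -17)
l = -1506 (l = 48 + 6*(-37*7) = 48 + 6*(-259) = 48 - 1554 = -1506)
l*w = -1506*(-17) = 25602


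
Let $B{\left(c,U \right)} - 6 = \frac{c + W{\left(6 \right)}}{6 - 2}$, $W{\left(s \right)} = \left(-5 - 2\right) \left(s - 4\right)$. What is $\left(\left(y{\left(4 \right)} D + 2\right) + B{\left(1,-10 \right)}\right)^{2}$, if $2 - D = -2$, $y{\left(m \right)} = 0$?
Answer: $\frac{361}{16} \approx 22.563$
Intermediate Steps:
$W{\left(s \right)} = 28 - 7 s$ ($W{\left(s \right)} = - 7 \left(-4 + s\right) = 28 - 7 s$)
$D = 4$ ($D = 2 - -2 = 2 + 2 = 4$)
$B{\left(c,U \right)} = \frac{5}{2} + \frac{c}{4}$ ($B{\left(c,U \right)} = 6 + \frac{c + \left(28 - 42\right)}{6 - 2} = 6 + \frac{c + \left(28 - 42\right)}{4} = 6 + \left(c - 14\right) \frac{1}{4} = 6 + \left(-14 + c\right) \frac{1}{4} = 6 + \left(- \frac{7}{2} + \frac{c}{4}\right) = \frac{5}{2} + \frac{c}{4}$)
$\left(\left(y{\left(4 \right)} D + 2\right) + B{\left(1,-10 \right)}\right)^{2} = \left(\left(0 \cdot 4 + 2\right) + \left(\frac{5}{2} + \frac{1}{4} \cdot 1\right)\right)^{2} = \left(\left(0 + 2\right) + \left(\frac{5}{2} + \frac{1}{4}\right)\right)^{2} = \left(2 + \frac{11}{4}\right)^{2} = \left(\frac{19}{4}\right)^{2} = \frac{361}{16}$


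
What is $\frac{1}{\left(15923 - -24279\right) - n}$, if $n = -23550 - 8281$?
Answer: $\frac{1}{72033} \approx 1.3883 \cdot 10^{-5}$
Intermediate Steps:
$n = -31831$
$\frac{1}{\left(15923 - -24279\right) - n} = \frac{1}{\left(15923 - -24279\right) - -31831} = \frac{1}{\left(15923 + 24279\right) + 31831} = \frac{1}{40202 + 31831} = \frac{1}{72033}$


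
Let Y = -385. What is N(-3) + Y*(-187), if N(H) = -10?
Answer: 71985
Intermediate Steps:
N(-3) + Y*(-187) = -10 - 385*(-187) = -10 + 71995 = 71985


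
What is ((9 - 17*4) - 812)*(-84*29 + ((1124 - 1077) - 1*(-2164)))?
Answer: 195975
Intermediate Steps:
((9 - 17*4) - 812)*(-84*29 + ((1124 - 1077) - 1*(-2164))) = ((9 - 68) - 812)*(-2436 + (47 + 2164)) = (-59 - 812)*(-2436 + 2211) = -871*(-225) = 195975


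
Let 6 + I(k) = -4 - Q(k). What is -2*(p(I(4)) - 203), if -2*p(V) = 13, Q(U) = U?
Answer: 419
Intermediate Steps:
I(k) = -10 - k (I(k) = -6 + (-4 - k) = -10 - k)
p(V) = -13/2 (p(V) = -½*13 = -13/2)
-2*(p(I(4)) - 203) = -2*(-13/2 - 203) = -2*(-419/2) = 419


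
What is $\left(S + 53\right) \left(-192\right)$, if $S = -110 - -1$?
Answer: $10752$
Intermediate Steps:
$S = -109$ ($S = -110 + 1 = -109$)
$\left(S + 53\right) \left(-192\right) = \left(-109 + 53\right) \left(-192\right) = \left(-56\right) \left(-192\right) = 10752$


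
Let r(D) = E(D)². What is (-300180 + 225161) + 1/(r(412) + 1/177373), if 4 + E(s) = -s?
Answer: -2302742855273518/30695461889 ≈ -75019.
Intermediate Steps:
E(s) = -4 - s
r(D) = (-4 - D)²
(-300180 + 225161) + 1/(r(412) + 1/177373) = (-300180 + 225161) + 1/((4 + 412)² + 1/177373) = -75019 + 1/(416² + 1/177373) = -75019 + 1/(173056 + 1/177373) = -75019 + 1/(30695461889/177373) = -75019 + 177373/30695461889 = -2302742855273518/30695461889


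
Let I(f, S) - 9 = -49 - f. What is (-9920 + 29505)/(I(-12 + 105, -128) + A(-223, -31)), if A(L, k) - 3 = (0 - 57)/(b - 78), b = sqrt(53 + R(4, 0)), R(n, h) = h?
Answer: -15268152640/100771189 - 1116345*sqrt(53)/100771189 ≈ -151.59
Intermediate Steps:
b = sqrt(53) (b = sqrt(53 + 0) = sqrt(53) ≈ 7.2801)
I(f, S) = -40 - f (I(f, S) = 9 + (-49 - f) = -40 - f)
A(L, k) = 3 - 57/(-78 + sqrt(53)) (A(L, k) = 3 + (0 - 57)/(sqrt(53) - 78) = 3 - 57/(-78 + sqrt(53)))
(-9920 + 29505)/(I(-12 + 105, -128) + A(-223, -31)) = (-9920 + 29505)/((-40 - (-12 + 105)) + (22539/6031 + 57*sqrt(53)/6031)) = 19585/((-40 - 1*93) + (22539/6031 + 57*sqrt(53)/6031)) = 19585/((-40 - 93) + (22539/6031 + 57*sqrt(53)/6031)) = 19585/(-133 + (22539/6031 + 57*sqrt(53)/6031)) = 19585/(-779584/6031 + 57*sqrt(53)/6031)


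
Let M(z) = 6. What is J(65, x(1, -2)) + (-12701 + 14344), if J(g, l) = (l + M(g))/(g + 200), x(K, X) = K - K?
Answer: 435401/265 ≈ 1643.0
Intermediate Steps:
x(K, X) = 0
J(g, l) = (6 + l)/(200 + g) (J(g, l) = (l + 6)/(g + 200) = (6 + l)/(200 + g))
J(65, x(1, -2)) + (-12701 + 14344) = (6 + 0)/(200 + 65) + (-12701 + 14344) = 6/265 + 1643 = 435401/265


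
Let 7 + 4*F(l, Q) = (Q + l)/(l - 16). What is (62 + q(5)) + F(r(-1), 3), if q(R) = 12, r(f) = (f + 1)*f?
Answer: 4621/64 ≈ 72.203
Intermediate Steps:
r(f) = f*(1 + f) (r(f) = (1 + f)*f = f*(1 + f))
F(l, Q) = -7/4 + (Q + l)/(4*(-16 + l)) (F(l, Q) = -7/4 + ((Q + l)/(l - 16))/4 = -7/4 + ((Q + l)/(-16 + l))/4 = -7/4 + (Q + l)/(4*(-16 + l)))
(62 + q(5)) + F(r(-1), 3) = (62 + 12) + (112 + 3 - (-6)*(1 - 1))/(4*(-16 - (1 - 1))) = 74 + (112 + 3 - (-6)*0)/(4*(-16 - 1*0)) = 74 + (112 + 3 - 6*0)/(4*(-16 + 0)) = 74 + (¼)*(112 + 3 + 0)/(-16) = 74 + (¼)*(-1/16)*115 = 74 - 115/64 = 4621/64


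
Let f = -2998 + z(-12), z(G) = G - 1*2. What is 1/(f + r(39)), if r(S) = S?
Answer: -1/2973 ≈ -0.00033636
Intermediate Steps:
z(G) = -2 + G (z(G) = G - 2 = -2 + G)
f = -3012 (f = -2998 + (-2 - 12) = -2998 - 14 = -3012)
1/(f + r(39)) = 1/(-3012 + 39) = 1/(-2973) = -1/2973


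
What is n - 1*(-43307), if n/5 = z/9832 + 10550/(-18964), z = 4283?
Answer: 2018663233199/46613512 ≈ 43306.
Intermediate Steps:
n = -28130985/46613512 (n = 5*(4283/9832 + 10550/(-18964)) = 5*(4283*(1/9832) + 10550*(-1/18964)) = 5*(4283/9832 - 5275/9482) = 5*(-5626197/46613512) = -28130985/46613512 ≈ -0.60349)
n - 1*(-43307) = -28130985/46613512 - 1*(-43307) = -28130985/46613512 + 43307 = 2018663233199/46613512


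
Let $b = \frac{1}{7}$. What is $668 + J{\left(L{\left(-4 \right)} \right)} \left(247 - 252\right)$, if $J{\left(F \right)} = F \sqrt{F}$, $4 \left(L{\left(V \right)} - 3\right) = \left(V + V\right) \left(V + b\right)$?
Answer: $668 - \frac{1875 \sqrt{21}}{49} \approx 492.65$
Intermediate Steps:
$b = \frac{1}{7} \approx 0.14286$
$L{\left(V \right)} = 3 + \frac{V \left(\frac{1}{7} + V\right)}{2}$ ($L{\left(V \right)} = 3 + \frac{\left(V + V\right) \left(V + \frac{1}{7}\right)}{4} = 3 + \frac{2 V \left(\frac{1}{7} + V\right)}{4} = 3 + \frac{V \left(\frac{1}{7} + V\right)}{2}$)
$J{\left(F \right)} = F^{\frac{3}{2}}$
$668 + J{\left(L{\left(-4 \right)} \right)} \left(247 - 252\right) = 668 + \left(3 + \frac{\left(-4\right)^{2}}{2} + \frac{1}{14} \left(-4\right)\right)^{\frac{3}{2}} \left(247 - 252\right) = 668 + \left(3 + \frac{1}{2} \cdot 16 - \frac{2}{7}\right)^{\frac{3}{2}} \left(247 - 252\right) = 668 + \left(3 + 8 - \frac{2}{7}\right)^{\frac{3}{2}} \left(-5\right) = 668 + \left(\frac{75}{7}\right)^{\frac{3}{2}} \left(-5\right) = 668 + \frac{375 \sqrt{21}}{49} \left(-5\right) = 668 - \frac{1875 \sqrt{21}}{49}$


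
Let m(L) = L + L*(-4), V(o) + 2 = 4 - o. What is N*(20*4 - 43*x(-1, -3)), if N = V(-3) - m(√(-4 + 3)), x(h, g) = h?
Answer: 615 + 369*I ≈ 615.0 + 369.0*I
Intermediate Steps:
V(o) = 2 - o (V(o) = -2 + (4 - o) = 2 - o)
m(L) = -3*L (m(L) = L - 4*L = -3*L)
N = 5 + 3*I (N = (2 - 1*(-3)) - (-3)*√(-4 + 3) = (2 + 3) - (-3)*√(-1) = 5 - (-3)*I = 5 + 3*I ≈ 5.0 + 3.0*I)
N*(20*4 - 43*x(-1, -3)) = (5 + 3*I)*(20*4 - 43*(-1)) = (5 + 3*I)*(80 + 43) = (5 + 3*I)*123 = 615 + 369*I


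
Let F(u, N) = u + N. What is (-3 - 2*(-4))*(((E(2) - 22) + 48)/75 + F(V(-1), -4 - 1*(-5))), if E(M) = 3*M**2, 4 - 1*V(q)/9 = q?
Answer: 3488/15 ≈ 232.53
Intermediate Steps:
V(q) = 36 - 9*q
F(u, N) = N + u
(-3 - 2*(-4))*(((E(2) - 22) + 48)/75 + F(V(-1), -4 - 1*(-5))) = (-3 - 2*(-4))*(((3*2**2 - 22) + 48)/75 + ((-4 - 1*(-5)) + (36 - 9*(-1)))) = (-3 + 8)*(((3*4 - 22) + 48)*(1/75) + ((-4 + 5) + (36 + 9))) = 5*(((12 - 22) + 48)*(1/75) + (1 + 45)) = 5*((-10 + 48)*(1/75) + 46) = 5*(38*(1/75) + 46) = 5*(38/75 + 46) = 5*(3488/75) = 3488/15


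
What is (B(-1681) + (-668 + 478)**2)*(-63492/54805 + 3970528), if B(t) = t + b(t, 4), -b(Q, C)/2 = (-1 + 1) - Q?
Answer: 6758149899230236/54805 ≈ 1.2331e+11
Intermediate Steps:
b(Q, C) = 2*Q (b(Q, C) = -2*((-1 + 1) - Q) = -2*(0 - Q) = -(-2)*Q = 2*Q)
B(t) = 3*t (B(t) = t + 2*t = 3*t)
(B(-1681) + (-668 + 478)**2)*(-63492/54805 + 3970528) = (3*(-1681) + (-668 + 478)**2)*(-63492/54805 + 3970528) = (-5043 + (-190)**2)*(-63492/54805 + 3970528) = (-5043 + 36100)*(-26*2442/54805 + 3970528) = 31057*(-63492/54805 + 3970528) = 31057*(217604723548/54805) = 6758149899230236/54805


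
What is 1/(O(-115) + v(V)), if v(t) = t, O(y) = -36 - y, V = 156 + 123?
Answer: 1/358 ≈ 0.0027933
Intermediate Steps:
V = 279
1/(O(-115) + v(V)) = 1/((-36 - 1*(-115)) + 279) = 1/((-36 + 115) + 279) = 1/(79 + 279) = 1/358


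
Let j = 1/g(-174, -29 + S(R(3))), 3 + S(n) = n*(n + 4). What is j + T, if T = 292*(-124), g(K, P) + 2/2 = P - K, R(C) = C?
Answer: -5865695/162 ≈ -36208.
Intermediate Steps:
S(n) = -3 + n*(4 + n) (S(n) = -3 + n*(n + 4) = -3 + n*(4 + n))
g(K, P) = -1 + P - K (g(K, P) = -1 + (P - K) = -1 + P - K)
j = 1/162 (j = 1/(-1 + (-29 + (-3 + 3² + 4*3)) - 1*(-174)) = 1/(-1 + (-29 + (-3 + 9 + 12)) + 174) = 1/(-1 + (-29 + 18) + 174) = 1/(-1 - 11 + 174) = 1/162 ≈ 0.0061728)
T = -36208
j + T = 1/162 - 36208 = -5865695/162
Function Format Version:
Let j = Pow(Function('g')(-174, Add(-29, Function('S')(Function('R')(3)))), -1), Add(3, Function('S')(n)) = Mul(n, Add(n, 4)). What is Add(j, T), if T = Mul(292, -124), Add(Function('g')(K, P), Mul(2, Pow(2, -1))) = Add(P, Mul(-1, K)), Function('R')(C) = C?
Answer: Rational(-5865695, 162) ≈ -36208.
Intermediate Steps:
Function('S')(n) = Add(-3, Mul(n, Add(4, n))) (Function('S')(n) = Add(-3, Mul(n, Add(n, 4))) = Add(-3, Mul(n, Add(4, n))))
Function('g')(K, P) = Add(-1, P, Mul(-1, K)) (Function('g')(K, P) = Add(-1, Add(P, Mul(-1, K))) = Add(-1, P, Mul(-1, K)))
j = Rational(1, 162) (j = Pow(Add(-1, Add(-29, Add(-3, Pow(3, 2), Mul(4, 3))), Mul(-1, -174)), -1) = Pow(Add(-1, Add(-29, Add(-3, 9, 12)), 174), -1) = Pow(Add(-1, Add(-29, 18), 174), -1) = Pow(Add(-1, -11, 174), -1) = Pow(162, -1) = Rational(1, 162) ≈ 0.0061728)
T = -36208
Add(j, T) = Add(Rational(1, 162), -36208) = Rational(-5865695, 162)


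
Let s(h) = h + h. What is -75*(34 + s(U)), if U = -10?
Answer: -1050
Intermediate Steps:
s(h) = 2*h
-75*(34 + s(U)) = -75*(34 + 2*(-10)) = -75*(34 - 20) = -75*14 = -1050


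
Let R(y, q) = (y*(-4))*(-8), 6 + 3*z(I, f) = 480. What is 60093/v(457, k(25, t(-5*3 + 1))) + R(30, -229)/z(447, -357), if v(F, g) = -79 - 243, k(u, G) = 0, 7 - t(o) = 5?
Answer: -4592787/25438 ≈ -180.55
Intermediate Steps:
t(o) = 2 (t(o) = 7 - 1*5 = 7 - 5 = 2)
v(F, g) = -322
z(I, f) = 158 (z(I, f) = -2 + (1/3)*480 = -2 + 160 = 158)
R(y, q) = 32*y (R(y, q) = -4*y*(-8) = 32*y)
60093/v(457, k(25, t(-5*3 + 1))) + R(30, -229)/z(447, -357) = 60093/(-322) + (32*30)/158 = 60093*(-1/322) + 960*(1/158) = -60093/322 + 480/79 = -4592787/25438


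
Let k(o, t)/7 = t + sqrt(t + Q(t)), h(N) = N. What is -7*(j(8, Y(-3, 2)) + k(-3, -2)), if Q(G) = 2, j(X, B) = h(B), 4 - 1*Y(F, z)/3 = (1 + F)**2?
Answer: 98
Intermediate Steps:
Y(F, z) = 12 - 3*(1 + F)**2
j(X, B) = B
k(o, t) = 7*t + 7*sqrt(2 + t) (k(o, t) = 7*(t + sqrt(t + 2)) = 7*(t + sqrt(2 + t)) = 7*t + 7*sqrt(2 + t))
-7*(j(8, Y(-3, 2)) + k(-3, -2)) = -7*((12 - 3*(1 - 3)**2) + (7*(-2) + 7*sqrt(2 - 2))) = -7*((12 - 3*(-2)**2) + (-14 + 7*sqrt(0))) = -7*((12 - 3*4) + (-14 + 7*0)) = -7*((12 - 12) + (-14 + 0)) = -7*(0 - 14) = -7*(-14) = 98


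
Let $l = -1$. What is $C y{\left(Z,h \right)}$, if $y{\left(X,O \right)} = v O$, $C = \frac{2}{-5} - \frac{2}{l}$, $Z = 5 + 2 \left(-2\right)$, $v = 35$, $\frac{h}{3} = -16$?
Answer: $-2688$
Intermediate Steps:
$h = -48$ ($h = 3 \left(-16\right) = -48$)
$Z = 1$ ($Z = 5 - 4 = 1$)
$C = \frac{8}{5}$ ($C = \frac{2}{-5} - \frac{2}{-1} = 2 \left(- \frac{1}{5}\right) - -2 = - \frac{2}{5} + 2 = \frac{8}{5} \approx 1.6$)
$y{\left(X,O \right)} = 35 O$
$C y{\left(Z,h \right)} = \frac{8 \cdot 35 \left(-48\right)}{5} = \frac{8}{5} \left(-1680\right) = -2688$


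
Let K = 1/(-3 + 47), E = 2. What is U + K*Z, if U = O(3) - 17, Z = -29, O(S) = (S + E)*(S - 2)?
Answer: -557/44 ≈ -12.659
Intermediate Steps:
O(S) = (-2 + S)*(2 + S) (O(S) = (S + 2)*(S - 2) = (2 + S)*(-2 + S) = (-2 + S)*(2 + S))
K = 1/44 ≈ 0.022727
U = -12 (U = (-4 + 3**2) - 17 = (-4 + 9) - 17 = 5 - 17 = -12)
U + K*Z = -12 + (1/44)*(-29) = -12 - 29/44 = -557/44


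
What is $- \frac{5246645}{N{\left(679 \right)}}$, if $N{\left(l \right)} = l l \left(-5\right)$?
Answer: $\frac{1049329}{461041} \approx 2.276$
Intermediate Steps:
$N{\left(l \right)} = - 5 l^{2}$ ($N{\left(l \right)} = l^{2} \left(-5\right) = - 5 l^{2}$)
$- \frac{5246645}{N{\left(679 \right)}} = - \frac{5246645}{\left(-5\right) 679^{2}} = - \frac{5246645}{\left(-5\right) 461041} = - \frac{5246645}{-2305205} = \left(-5246645\right) \left(- \frac{1}{2305205}\right) = \frac{1049329}{461041}$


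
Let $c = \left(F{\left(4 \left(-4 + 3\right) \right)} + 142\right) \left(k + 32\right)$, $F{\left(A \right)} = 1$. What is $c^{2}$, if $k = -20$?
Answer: $2944656$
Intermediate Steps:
$c = 1716$ ($c = \left(1 + 142\right) \left(-20 + 32\right) = 143 \cdot 12 = 1716$)
$c^{2} = 1716^{2} = 2944656$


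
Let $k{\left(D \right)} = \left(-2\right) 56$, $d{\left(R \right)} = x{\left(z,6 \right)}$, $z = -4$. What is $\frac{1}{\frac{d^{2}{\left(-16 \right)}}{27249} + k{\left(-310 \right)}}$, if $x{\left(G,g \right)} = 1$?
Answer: $- \frac{27249}{3051887} \approx -0.0089286$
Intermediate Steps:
$d{\left(R \right)} = 1$
$k{\left(D \right)} = -112$
$\frac{1}{\frac{d^{2}{\left(-16 \right)}}{27249} + k{\left(-310 \right)}} = \frac{1}{\frac{1^{2}}{27249} - 112} = \frac{1}{1 \cdot \frac{1}{27249} - 112} = \frac{1}{\frac{1}{27249} - 112} = \frac{1}{- \frac{3051887}{27249}} = - \frac{27249}{3051887}$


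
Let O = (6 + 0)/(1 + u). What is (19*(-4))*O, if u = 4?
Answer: -456/5 ≈ -91.200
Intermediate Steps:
O = 6/5 (O = (6 + 0)/(1 + 4) = 6/5 ≈ 1.2000)
(19*(-4))*O = (19*(-4))*(6/5) = -76*6/5 = -456/5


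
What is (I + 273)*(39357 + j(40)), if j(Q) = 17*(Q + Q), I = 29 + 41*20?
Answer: 45684474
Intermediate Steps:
I = 849 (I = 29 + 820 = 849)
j(Q) = 34*Q (j(Q) = 17*(2*Q) = 34*Q)
(I + 273)*(39357 + j(40)) = (849 + 273)*(39357 + 34*40) = 1122*(39357 + 1360) = 1122*40717 = 45684474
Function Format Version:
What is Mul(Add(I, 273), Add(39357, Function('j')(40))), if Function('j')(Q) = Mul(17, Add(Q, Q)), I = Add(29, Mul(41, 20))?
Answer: 45684474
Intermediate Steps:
I = 849 (I = Add(29, 820) = 849)
Function('j')(Q) = Mul(34, Q) (Function('j')(Q) = Mul(17, Mul(2, Q)) = Mul(34, Q))
Mul(Add(I, 273), Add(39357, Function('j')(40))) = Mul(Add(849, 273), Add(39357, Mul(34, 40))) = Mul(1122, Add(39357, 1360)) = Mul(1122, 40717) = 45684474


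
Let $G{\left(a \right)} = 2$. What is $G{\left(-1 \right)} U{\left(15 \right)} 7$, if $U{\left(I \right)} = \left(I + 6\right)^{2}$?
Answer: $6174$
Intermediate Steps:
$U{\left(I \right)} = \left(6 + I\right)^{2}$
$G{\left(-1 \right)} U{\left(15 \right)} 7 = 2 \left(6 + 15\right)^{2} \cdot 7 = 2 \cdot 21^{2} \cdot 7 = 2 \cdot 441 \cdot 7 = 882 \cdot 7 = 6174$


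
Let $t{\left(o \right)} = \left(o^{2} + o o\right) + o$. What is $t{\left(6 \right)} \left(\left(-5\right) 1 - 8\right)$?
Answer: $-1014$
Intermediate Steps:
$t{\left(o \right)} = o + 2 o^{2}$ ($t{\left(o \right)} = \left(o^{2} + o^{2}\right) + o = 2 o^{2} + o = o + 2 o^{2}$)
$t{\left(6 \right)} \left(\left(-5\right) 1 - 8\right) = 6 \left(1 + 2 \cdot 6\right) \left(\left(-5\right) 1 - 8\right) = 6 \left(1 + 12\right) \left(-5 - 8\right) = 6 \cdot 13 \left(-13\right) = 78 \left(-13\right) = -1014$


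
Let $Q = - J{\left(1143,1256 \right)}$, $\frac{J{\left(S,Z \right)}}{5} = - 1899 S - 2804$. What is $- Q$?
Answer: $-10866805$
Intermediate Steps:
$J{\left(S,Z \right)} = -14020 - 9495 S$ ($J{\left(S,Z \right)} = 5 \left(- 1899 S - 2804\right) = 5 \left(-2804 - 1899 S\right) = -14020 - 9495 S$)
$Q = 10866805$ ($Q = - (-14020 - 10852785) = \left(-1\right) \left(-10866805\right) = 10866805$)
$- Q = \left(-1\right) 10866805 = -10866805$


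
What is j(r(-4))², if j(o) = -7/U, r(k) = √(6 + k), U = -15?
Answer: 49/225 ≈ 0.21778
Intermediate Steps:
j(o) = 7/15 (j(o) = -7/(-15) = -7*(-1/15) = 7/15)
j(r(-4))² = (7/15)² = 49/225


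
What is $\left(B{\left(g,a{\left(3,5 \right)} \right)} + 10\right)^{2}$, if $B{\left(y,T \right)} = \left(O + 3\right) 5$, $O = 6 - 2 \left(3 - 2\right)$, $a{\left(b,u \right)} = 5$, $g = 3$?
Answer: $2025$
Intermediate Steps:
$O = 4$ ($O = 6 - 2 = 4$)
$B{\left(y,T \right)} = 35$ ($B{\left(y,T \right)} = \left(4 + 3\right) 5 = 7 \cdot 5 = 35$)
$\left(B{\left(g,a{\left(3,5 \right)} \right)} + 10\right)^{2} = \left(35 + 10\right)^{2} = 45^{2} = 2025$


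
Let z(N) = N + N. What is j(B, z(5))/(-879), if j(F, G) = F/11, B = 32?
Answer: -32/9669 ≈ -0.0033095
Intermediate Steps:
z(N) = 2*N
j(F, G) = F/11 (j(F, G) = F*(1/11) = F/11)
j(B, z(5))/(-879) = ((1/11)*32)/(-879) = (32/11)*(-1/879) = -32/9669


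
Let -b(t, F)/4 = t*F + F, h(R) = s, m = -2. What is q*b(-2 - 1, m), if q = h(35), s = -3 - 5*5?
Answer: 448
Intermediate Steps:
s = -28 (s = -3 - 25 = -28)
h(R) = -28
q = -28
b(t, F) = -4*F - 4*F*t (b(t, F) = -4*(t*F + F) = -4*(F*t + F) = -4*(F + F*t) = -4*F - 4*F*t)
q*b(-2 - 1, m) = -(-112)*(-2)*(1 + (-2 - 1)) = -(-112)*(-2)*(1 - 3) = -(-112)*(-2)*(-2) = -28*(-16) = 448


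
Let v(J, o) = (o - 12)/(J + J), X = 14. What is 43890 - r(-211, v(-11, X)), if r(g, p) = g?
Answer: 44101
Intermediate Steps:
v(J, o) = (-12 + o)/(2*J) (v(J, o) = (-12 + o)/((2*J)) = (-12 + o)*(1/(2*J)) = (-12 + o)/(2*J))
43890 - r(-211, v(-11, X)) = 43890 - 1*(-211) = 43890 + 211 = 44101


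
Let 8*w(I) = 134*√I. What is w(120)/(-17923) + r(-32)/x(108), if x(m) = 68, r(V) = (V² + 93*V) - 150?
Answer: -1051/34 - 67*√30/35846 ≈ -30.922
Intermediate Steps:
w(I) = 67*√I/4 (w(I) = (134*√I)/8 = 67*√I/4)
r(V) = -150 + V² + 93*V
w(120)/(-17923) + r(-32)/x(108) = (67*√120/4)/(-17923) + (-150 + (-32)² + 93*(-32))/68 = (67*(2*√30)/4)*(-1/17923) + (-150 + 1024 - 2976)*(1/68) = (67*√30/2)*(-1/17923) - 2102*1/68 = -67*√30/35846 - 1051/34 = -1051/34 - 67*√30/35846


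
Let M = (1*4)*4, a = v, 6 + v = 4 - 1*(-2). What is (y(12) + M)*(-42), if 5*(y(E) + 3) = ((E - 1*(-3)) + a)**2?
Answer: -2436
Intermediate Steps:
v = 0 (v = -6 + (4 - 1*(-2)) = -6 + (4 + 2) = -6 + 6 = 0)
a = 0
y(E) = -3 + (3 + E)**2/5 (y(E) = -3 + ((E - 1*(-3)) + 0)**2/5 = -3 + ((E + 3) + 0)**2/5 = -3 + ((3 + E) + 0)**2/5 = -3 + (3 + E)**2/5)
M = 16 (M = 4*4 = 16)
(y(12) + M)*(-42) = ((-3 + (3 + 12)**2/5) + 16)*(-42) = ((-3 + (1/5)*15**2) + 16)*(-42) = ((-3 + (1/5)*225) + 16)*(-42) = ((-3 + 45) + 16)*(-42) = (42 + 16)*(-42) = 58*(-42) = -2436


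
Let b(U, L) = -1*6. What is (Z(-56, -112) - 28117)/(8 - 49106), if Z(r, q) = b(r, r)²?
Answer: 28081/49098 ≈ 0.57194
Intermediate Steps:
b(U, L) = -6
Z(r, q) = 36 (Z(r, q) = (-6)² = 36)
(Z(-56, -112) - 28117)/(8 - 49106) = (36 - 28117)/(8 - 49106) = -28081/(-49098) = -28081*(-1/49098) = 28081/49098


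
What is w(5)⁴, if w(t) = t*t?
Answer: 390625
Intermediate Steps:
w(t) = t²
w(5)⁴ = (5²)⁴ = 25⁴ = 390625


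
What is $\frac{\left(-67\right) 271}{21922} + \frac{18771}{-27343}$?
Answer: $- \frac{907964713}{599413246} \approx -1.5148$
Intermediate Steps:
$\frac{\left(-67\right) 271}{21922} + \frac{18771}{-27343} = \left(-18157\right) \frac{1}{21922} + 18771 \left(- \frac{1}{27343}\right) = - \frac{18157}{21922} - \frac{18771}{27343} = - \frac{907964713}{599413246}$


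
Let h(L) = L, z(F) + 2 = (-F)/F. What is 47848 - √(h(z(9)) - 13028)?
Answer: 47848 - I*√13031 ≈ 47848.0 - 114.15*I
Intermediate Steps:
z(F) = -3 (z(F) = -2 + (-F)/F = -2 - 1 = -3)
47848 - √(h(z(9)) - 13028) = 47848 - √(-3 - 13028) = 47848 - √(-13031) = 47848 - I*√13031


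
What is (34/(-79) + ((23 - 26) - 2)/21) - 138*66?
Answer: -15111281/1659 ≈ -9108.7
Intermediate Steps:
(34/(-79) + ((23 - 26) - 2)/21) - 138*66 = (34*(-1/79) + (-3 - 2)*(1/21)) - 9108 = (-34/79 - 5*1/21) - 9108 = (-34/79 - 5/21) - 9108 = -1109/1659 - 9108 = -15111281/1659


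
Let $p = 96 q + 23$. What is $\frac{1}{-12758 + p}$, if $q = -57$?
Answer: $- \frac{1}{18207} \approx -5.4924 \cdot 10^{-5}$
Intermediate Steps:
$p = -5449$ ($p = 96 \left(-57\right) + 23 = -5472 + 23 = -5449$)
$\frac{1}{-12758 + p} = \frac{1}{-12758 - 5449} = \frac{1}{-18207} = - \frac{1}{18207}$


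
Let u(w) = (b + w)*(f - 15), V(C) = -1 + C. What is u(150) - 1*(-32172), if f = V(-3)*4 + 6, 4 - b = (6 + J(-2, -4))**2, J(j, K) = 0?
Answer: 29222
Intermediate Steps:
b = -32 (b = 4 - (6 + 0)**2 = 4 - 1*6**2 = 4 - 1*36 = 4 - 36 = -32)
f = -10 (f = (-1 - 3)*4 + 6 = -4*4 + 6 = -16 + 6 = -10)
u(w) = 800 - 25*w (u(w) = (-32 + w)*(-10 - 15) = (-32 + w)*(-25) = 800 - 25*w)
u(150) - 1*(-32172) = (800 - 25*150) - 1*(-32172) = (800 - 3750) + 32172 = -2950 + 32172 = 29222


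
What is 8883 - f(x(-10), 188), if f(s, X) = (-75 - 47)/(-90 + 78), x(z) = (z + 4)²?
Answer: 53237/6 ≈ 8872.8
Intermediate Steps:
x(z) = (4 + z)²
f(s, X) = 61/6 (f(s, X) = -122/(-12) = -122*(-1/12) = 61/6)
8883 - f(x(-10), 188) = 8883 - 1*61/6 = 8883 - 61/6 = 53237/6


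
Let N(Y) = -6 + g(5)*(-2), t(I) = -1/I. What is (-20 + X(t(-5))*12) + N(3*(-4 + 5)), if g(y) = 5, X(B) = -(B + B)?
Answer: -204/5 ≈ -40.800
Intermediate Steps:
X(B) = -2*B
N(Y) = -16 (N(Y) = -6 + 5*(-2) = -6 - 10 = -16)
(-20 + X(t(-5))*12) + N(3*(-4 + 5)) = (-20 - (-2)/(-5)*12) - 16 = (-20 - (-2)*(-1)/5*12) - 16 = (-20 - 2*1/5*12) - 16 = (-20 - 2/5*12) - 16 = (-20 - 24/5) - 16 = -124/5 - 16 = -204/5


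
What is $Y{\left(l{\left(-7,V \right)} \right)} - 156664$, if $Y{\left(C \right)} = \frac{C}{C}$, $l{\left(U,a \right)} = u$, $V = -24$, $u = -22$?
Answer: $-156663$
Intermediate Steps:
$l{\left(U,a \right)} = -22$
$Y{\left(C \right)} = 1$
$Y{\left(l{\left(-7,V \right)} \right)} - 156664 = 1 - 156664 = -156663$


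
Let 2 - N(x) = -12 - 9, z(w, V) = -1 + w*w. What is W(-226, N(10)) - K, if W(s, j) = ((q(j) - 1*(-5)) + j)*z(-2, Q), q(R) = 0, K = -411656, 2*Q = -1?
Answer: 411740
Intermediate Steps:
Q = -1/2 (Q = (1/2)*(-1) = -1/2 ≈ -0.50000)
z(w, V) = -1 + w**2
N(x) = 23 (N(x) = 2 - (-12 - 9) = 2 - 1*(-21) = 2 + 21 = 23)
W(s, j) = 15 + 3*j (W(s, j) = ((0 - 1*(-5)) + j)*(-1 + (-2)**2) = ((0 + 5) + j)*(-1 + 4) = (5 + j)*3 = 15 + 3*j)
W(-226, N(10)) - K = (15 + 3*23) - 1*(-411656) = (15 + 69) + 411656 = 84 + 411656 = 411740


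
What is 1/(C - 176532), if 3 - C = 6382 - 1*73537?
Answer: -1/109374 ≈ -9.1429e-6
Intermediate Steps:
C = 67158 (C = 3 - (6382 - 1*73537) = 3 - (6382 - 73537) = 3 - 1*(-67155) = 3 + 67155 = 67158)
1/(C - 176532) = 1/(67158 - 176532) = 1/(-109374) = -1/109374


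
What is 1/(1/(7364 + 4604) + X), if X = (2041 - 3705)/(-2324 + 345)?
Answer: 23684672/19916731 ≈ 1.1892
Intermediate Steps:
X = 1664/1979 (X = -1664/(-1979) = -1664*(-1/1979) = 1664/1979 ≈ 0.84083)
1/(1/(7364 + 4604) + X) = 1/(1/(7364 + 4604) + 1664/1979) = 1/(1/11968 + 1664/1979) = 1/(19916731/23684672) = 23684672/19916731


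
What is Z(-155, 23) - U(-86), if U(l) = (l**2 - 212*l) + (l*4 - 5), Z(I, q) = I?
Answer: -25434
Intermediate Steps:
U(l) = -5 + l**2 - 208*l (U(l) = (l**2 - 212*l) + (4*l - 5) = (l**2 - 212*l) + (-5 + 4*l) = -5 + l**2 - 208*l)
Z(-155, 23) - U(-86) = -155 - (-5 + (-86)**2 - 208*(-86)) = -155 - (-5 + 7396 + 17888) = -155 - 1*25279 = -155 - 25279 = -25434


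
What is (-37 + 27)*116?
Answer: -1160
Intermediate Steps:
(-37 + 27)*116 = -10*116 = -1160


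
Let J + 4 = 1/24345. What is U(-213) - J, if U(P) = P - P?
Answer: 97379/24345 ≈ 4.0000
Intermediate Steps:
U(P) = 0
J = -97379/24345 (J = -4 + 1/24345 = -97379/24345 ≈ -4.0000)
U(-213) - J = 0 - 1*(-97379/24345) = 0 + 97379/24345 = 97379/24345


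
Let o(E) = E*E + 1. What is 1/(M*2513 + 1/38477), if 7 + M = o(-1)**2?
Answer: -38477/290078102 ≈ -0.00013264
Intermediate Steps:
o(E) = 1 + E**2 (o(E) = E**2 + 1 = 1 + E**2)
M = -3 (M = -7 + (1 + (-1)**2)**2 = -7 + (1 + 1)**2 = -7 + 2**2 = -7 + 4 = -3)
1/(M*2513 + 1/38477) = 1/(-3*2513 + 1/38477) = 1/(-7539 + 1/38477) = 1/(-290078102/38477) = -38477/290078102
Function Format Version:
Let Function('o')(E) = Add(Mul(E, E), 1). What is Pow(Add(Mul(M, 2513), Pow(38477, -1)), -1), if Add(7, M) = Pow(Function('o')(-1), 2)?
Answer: Rational(-38477, 290078102) ≈ -0.00013264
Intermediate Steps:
Function('o')(E) = Add(1, Pow(E, 2)) (Function('o')(E) = Add(Pow(E, 2), 1) = Add(1, Pow(E, 2)))
M = -3 (M = Add(-7, Pow(Add(1, Pow(-1, 2)), 2)) = Add(-7, Pow(Add(1, 1), 2)) = Add(-7, Pow(2, 2)) = Add(-7, 4) = -3)
Pow(Add(Mul(M, 2513), Pow(38477, -1)), -1) = Pow(Add(Mul(-3, 2513), Pow(38477, -1)), -1) = Pow(Add(-7539, Rational(1, 38477)), -1) = Pow(Rational(-290078102, 38477), -1) = Rational(-38477, 290078102)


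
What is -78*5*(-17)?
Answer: 6630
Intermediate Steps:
-78*5*(-17) = -13*30*(-17) = -390*(-17) = 6630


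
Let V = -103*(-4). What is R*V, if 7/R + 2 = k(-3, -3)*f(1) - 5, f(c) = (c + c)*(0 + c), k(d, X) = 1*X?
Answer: -2884/13 ≈ -221.85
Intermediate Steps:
k(d, X) = X
f(c) = 2*c² (f(c) = (2*c)*c = 2*c²)
R = -7/13 (R = 7/(-2 + (-6*1² - 5)) = 7/(-2 + (-6 - 5)) = 7/(-2 - 11) = 7/(-13) = 7*(-1/13) = -7/13 ≈ -0.53846)
V = 412
R*V = -7/13*412 = -2884/13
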